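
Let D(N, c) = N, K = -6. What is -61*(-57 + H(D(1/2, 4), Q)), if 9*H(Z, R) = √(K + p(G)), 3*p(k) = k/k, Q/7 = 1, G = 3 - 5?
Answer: 3477 - 61*I*√51/27 ≈ 3477.0 - 16.134*I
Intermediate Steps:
G = -2
Q = 7 (Q = 7*1 = 7)
p(k) = ⅓ (p(k) = (k/k)/3 = (⅓)*1 = ⅓)
H(Z, R) = I*√51/27 (H(Z, R) = √(-6 + ⅓)/9 = √(-17/3)/9 = (I*√51/3)/9 = I*√51/27)
-61*(-57 + H(D(1/2, 4), Q)) = -61*(-57 + I*√51/27) = 3477 - 61*I*√51/27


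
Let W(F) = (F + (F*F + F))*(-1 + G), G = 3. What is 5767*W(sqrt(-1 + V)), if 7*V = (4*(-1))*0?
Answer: -11534 + 23068*I ≈ -11534.0 + 23068.0*I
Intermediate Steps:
V = 0 (V = ((4*(-1))*0)/7 = (-4*0)/7 = (1/7)*0 = 0)
W(F) = 2*F**2 + 4*F (W(F) = (F + (F*F + F))*(-1 + 3) = (F + (F**2 + F))*2 = (F + (F + F**2))*2 = (F**2 + 2*F)*2 = 2*F**2 + 4*F)
5767*W(sqrt(-1 + V)) = 5767*(2*sqrt(-1 + 0)*(2 + sqrt(-1 + 0))) = 5767*(2*sqrt(-1)*(2 + sqrt(-1))) = 5767*(2*I*(2 + I)) = 11534*I*(2 + I)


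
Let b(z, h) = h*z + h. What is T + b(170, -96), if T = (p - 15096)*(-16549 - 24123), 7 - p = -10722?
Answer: 177598208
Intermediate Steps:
p = 10729 (p = 7 - 1*(-10722) = 7 + 10722 = 10729)
b(z, h) = h + h*z
T = 177614624 (T = (10729 - 15096)*(-16549 - 24123) = -4367*(-40672) = 177614624)
T + b(170, -96) = 177614624 - 96*(1 + 170) = 177614624 - 96*171 = 177614624 - 16416 = 177598208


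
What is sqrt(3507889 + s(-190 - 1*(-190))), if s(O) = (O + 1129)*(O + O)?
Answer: sqrt(3507889) ≈ 1872.9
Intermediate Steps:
s(O) = 2*O*(1129 + O) (s(O) = (1129 + O)*(2*O) = 2*O*(1129 + O))
sqrt(3507889 + s(-190 - 1*(-190))) = sqrt(3507889 + 2*(-190 - 1*(-190))*(1129 + (-190 - 1*(-190)))) = sqrt(3507889 + 2*(-190 + 190)*(1129 + (-190 + 190))) = sqrt(3507889 + 2*0*(1129 + 0)) = sqrt(3507889 + 2*0*1129) = sqrt(3507889 + 0) = sqrt(3507889)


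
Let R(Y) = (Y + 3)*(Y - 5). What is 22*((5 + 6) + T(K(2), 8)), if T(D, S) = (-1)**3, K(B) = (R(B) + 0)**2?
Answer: 220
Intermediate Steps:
R(Y) = (-5 + Y)*(3 + Y) (R(Y) = (3 + Y)*(-5 + Y) = (-5 + Y)*(3 + Y))
K(B) = (-15 + B**2 - 2*B)**2 (K(B) = ((-15 + B**2 - 2*B) + 0)**2 = (-15 + B**2 - 2*B)**2)
T(D, S) = -1
22*((5 + 6) + T(K(2), 8)) = 22*((5 + 6) - 1) = 22*(11 - 1) = 22*10 = 220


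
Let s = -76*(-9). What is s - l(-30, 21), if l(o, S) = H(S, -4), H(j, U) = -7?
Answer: 691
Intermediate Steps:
l(o, S) = -7
s = 684
s - l(-30, 21) = 684 - 1*(-7) = 684 + 7 = 691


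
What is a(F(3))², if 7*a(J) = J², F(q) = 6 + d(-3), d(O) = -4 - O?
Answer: 625/49 ≈ 12.755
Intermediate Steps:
F(q) = 5 (F(q) = 6 + (-4 - 1*(-3)) = 6 + (-4 + 3) = 6 - 1 = 5)
a(J) = J²/7
a(F(3))² = ((⅐)*5²)² = ((⅐)*25)² = (25/7)² = 625/49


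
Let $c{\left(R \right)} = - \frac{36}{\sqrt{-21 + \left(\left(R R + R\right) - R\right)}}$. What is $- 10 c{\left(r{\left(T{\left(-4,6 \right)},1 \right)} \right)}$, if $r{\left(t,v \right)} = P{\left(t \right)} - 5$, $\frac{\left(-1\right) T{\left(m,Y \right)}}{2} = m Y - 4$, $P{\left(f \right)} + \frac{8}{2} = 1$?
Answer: $\frac{360 \sqrt{43}}{43} \approx 54.899$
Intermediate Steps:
$P{\left(f \right)} = -3$ ($P{\left(f \right)} = -4 + 1 = -3$)
$T{\left(m,Y \right)} = 8 - 2 Y m$ ($T{\left(m,Y \right)} = - 2 \left(m Y - 4\right) = - 2 \left(Y m - 4\right) = - 2 \left(-4 + Y m\right) = 8 - 2 Y m$)
$r{\left(t,v \right)} = -8$ ($r{\left(t,v \right)} = -3 - 5 = -8$)
$c{\left(R \right)} = - \frac{36}{\sqrt{-21 + R^{2}}}$ ($c{\left(R \right)} = - \frac{36}{\sqrt{-21 + \left(\left(R^{2} + R\right) - R\right)}} = - \frac{36}{\sqrt{-21 + \left(\left(R + R^{2}\right) - R\right)}} = - \frac{36}{\sqrt{-21 + R^{2}}}$)
$- 10 c{\left(r{\left(T{\left(-4,6 \right)},1 \right)} \right)} = - 10 \left(- \frac{36}{\sqrt{-21 + \left(-8\right)^{2}}}\right) = - 10 \left(- \frac{36}{\sqrt{-21 + 64}}\right) = - 10 \left(- \frac{36}{\sqrt{43}}\right) = - 10 \left(- 36 \frac{\sqrt{43}}{43}\right) = - 10 \left(- \frac{36 \sqrt{43}}{43}\right) = \frac{360 \sqrt{43}}{43}$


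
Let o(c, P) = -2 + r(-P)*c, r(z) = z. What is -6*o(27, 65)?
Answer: 10542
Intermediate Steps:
o(c, P) = -2 - P*c (o(c, P) = -2 + (-P)*c = -2 - P*c)
-6*o(27, 65) = -6*(-2 - 1*65*27) = -6*(-2 - 1755) = -6*(-1757) = 10542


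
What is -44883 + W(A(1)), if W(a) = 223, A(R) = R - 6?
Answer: -44660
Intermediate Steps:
A(R) = -6 + R
-44883 + W(A(1)) = -44883 + 223 = -44660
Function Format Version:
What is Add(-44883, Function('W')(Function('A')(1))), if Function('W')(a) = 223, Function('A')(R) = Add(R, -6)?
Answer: -44660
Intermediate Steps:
Function('A')(R) = Add(-6, R)
Add(-44883, Function('W')(Function('A')(1))) = Add(-44883, 223) = -44660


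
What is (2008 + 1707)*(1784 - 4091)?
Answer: -8570505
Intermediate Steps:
(2008 + 1707)*(1784 - 4091) = 3715*(-2307) = -8570505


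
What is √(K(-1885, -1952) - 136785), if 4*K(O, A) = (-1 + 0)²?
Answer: I*√547139/2 ≈ 369.84*I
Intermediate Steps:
K(O, A) = ¼ (K(O, A) = (-1 + 0)²/4 = (¼)*(-1)² = (¼)*1 = ¼)
√(K(-1885, -1952) - 136785) = √(¼ - 136785) = √(-547139/4) = I*√547139/2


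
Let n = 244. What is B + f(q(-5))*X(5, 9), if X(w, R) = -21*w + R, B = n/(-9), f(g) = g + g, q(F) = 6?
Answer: -10612/9 ≈ -1179.1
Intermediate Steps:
f(g) = 2*g
B = -244/9 (B = 244/(-9) = 244*(-⅑) = -244/9 ≈ -27.111)
X(w, R) = R - 21*w
B + f(q(-5))*X(5, 9) = -244/9 + (2*6)*(9 - 21*5) = -244/9 + 12*(9 - 105) = -244/9 + 12*(-96) = -244/9 - 1152 = -10612/9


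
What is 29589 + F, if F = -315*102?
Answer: -2541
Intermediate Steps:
F = -32130
29589 + F = 29589 - 32130 = -2541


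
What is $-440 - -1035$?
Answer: $595$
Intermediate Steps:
$-440 - -1035 = -440 + 1035 = 595$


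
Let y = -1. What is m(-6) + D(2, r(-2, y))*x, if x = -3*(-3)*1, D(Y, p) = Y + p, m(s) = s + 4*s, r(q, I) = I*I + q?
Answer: -21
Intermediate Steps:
r(q, I) = q + I² (r(q, I) = I² + q = q + I²)
m(s) = 5*s
x = 9 (x = 9*1 = 9)
m(-6) + D(2, r(-2, y))*x = 5*(-6) + (2 + (-2 + (-1)²))*9 = -30 + (2 + (-2 + 1))*9 = -30 + (2 - 1)*9 = -30 + 1*9 = -30 + 9 = -21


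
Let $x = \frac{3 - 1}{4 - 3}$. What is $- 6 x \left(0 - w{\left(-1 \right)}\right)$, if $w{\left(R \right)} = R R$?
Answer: $12$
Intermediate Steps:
$w{\left(R \right)} = R^{2}$
$x = 2$ ($x = \frac{2}{1} = 2 \cdot 1 = 2$)
$- 6 x \left(0 - w{\left(-1 \right)}\right) = \left(-6\right) 2 \left(0 - \left(-1\right)^{2}\right) = - 12 \left(0 - 1\right) = \left(-12\right) \left(-1\right) = 12$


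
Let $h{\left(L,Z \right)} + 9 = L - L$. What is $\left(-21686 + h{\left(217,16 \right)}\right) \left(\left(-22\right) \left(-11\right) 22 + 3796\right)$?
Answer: $-197858400$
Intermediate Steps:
$h{\left(L,Z \right)} = -9$ ($h{\left(L,Z \right)} = -9 + \left(L - L\right) = -9 + 0 = -9$)
$\left(-21686 + h{\left(217,16 \right)}\right) \left(\left(-22\right) \left(-11\right) 22 + 3796\right) = \left(-21686 - 9\right) \left(\left(-22\right) \left(-11\right) 22 + 3796\right) = - 21695 \left(242 \cdot 22 + 3796\right) = - 21695 \left(5324 + 3796\right) = \left(-21695\right) 9120 = -197858400$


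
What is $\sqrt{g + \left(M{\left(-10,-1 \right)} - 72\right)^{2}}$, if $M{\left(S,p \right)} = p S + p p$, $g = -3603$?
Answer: $\sqrt{118} \approx 10.863$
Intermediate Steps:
$M{\left(S,p \right)} = p^{2} + S p$ ($M{\left(S,p \right)} = S p + p^{2} = p^{2} + S p$)
$\sqrt{g + \left(M{\left(-10,-1 \right)} - 72\right)^{2}} = \sqrt{-3603 + \left(- (-10 - 1) - 72\right)^{2}} = \sqrt{-3603 + \left(\left(-1\right) \left(-11\right) - 72\right)^{2}} = \sqrt{-3603 + \left(11 - 72\right)^{2}} = \sqrt{-3603 + \left(-61\right)^{2}} = \sqrt{-3603 + 3721} = \sqrt{118}$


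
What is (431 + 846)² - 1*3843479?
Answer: -2212750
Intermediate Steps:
(431 + 846)² - 1*3843479 = 1277² - 3843479 = 1630729 - 3843479 = -2212750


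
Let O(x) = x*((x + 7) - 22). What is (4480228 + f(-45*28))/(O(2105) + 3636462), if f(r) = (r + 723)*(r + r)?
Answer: 1458367/2008978 ≈ 0.72592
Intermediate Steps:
f(r) = 2*r*(723 + r) (f(r) = (723 + r)*(2*r) = 2*r*(723 + r))
O(x) = x*(-15 + x) (O(x) = x*((7 + x) - 22) = x*(-15 + x))
(4480228 + f(-45*28))/(O(2105) + 3636462) = (4480228 + 2*(-45*28)*(723 - 45*28))/(2105*(-15 + 2105) + 3636462) = (4480228 + 2*(-1260)*(723 - 1260))/(2105*2090 + 3636462) = (4480228 + 2*(-1260)*(-537))/(4399450 + 3636462) = (4480228 + 1353240)/8035912 = 5833468*(1/8035912) = 1458367/2008978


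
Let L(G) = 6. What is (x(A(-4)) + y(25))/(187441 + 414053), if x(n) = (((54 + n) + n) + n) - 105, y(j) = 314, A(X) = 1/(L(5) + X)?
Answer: 529/1202988 ≈ 0.00043974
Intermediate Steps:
A(X) = 1/(6 + X)
x(n) = -51 + 3*n (x(n) = ((54 + 2*n) + n) - 105 = (54 + 3*n) - 105 = -51 + 3*n)
(x(A(-4)) + y(25))/(187441 + 414053) = ((-51 + 3/(6 - 4)) + 314)/(187441 + 414053) = ((-51 + 3/2) + 314)/601494 = ((-51 + 3*(½)) + 314)*(1/601494) = ((-51 + 3/2) + 314)*(1/601494) = (-99/2 + 314)*(1/601494) = (529/2)*(1/601494) = 529/1202988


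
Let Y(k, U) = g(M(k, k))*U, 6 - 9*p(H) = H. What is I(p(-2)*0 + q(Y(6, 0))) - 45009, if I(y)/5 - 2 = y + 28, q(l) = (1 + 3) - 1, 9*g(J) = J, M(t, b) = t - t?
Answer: -44844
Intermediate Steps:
M(t, b) = 0
g(J) = J/9
p(H) = ⅔ - H/9
Y(k, U) = 0 (Y(k, U) = ((⅑)*0)*U = 0*U = 0)
q(l) = 3 (q(l) = 4 - 1 = 3)
I(y) = 150 + 5*y (I(y) = 10 + 5*(y + 28) = 10 + 5*(28 + y) = 10 + (140 + 5*y) = 150 + 5*y)
I(p(-2)*0 + q(Y(6, 0))) - 45009 = (150 + 5*((⅔ - ⅑*(-2))*0 + 3)) - 45009 = (150 + 5*((⅔ + 2/9)*0 + 3)) - 45009 = (150 + 5*((8/9)*0 + 3)) - 45009 = (150 + 5*(0 + 3)) - 45009 = (150 + 5*3) - 45009 = (150 + 15) - 45009 = 165 - 45009 = -44844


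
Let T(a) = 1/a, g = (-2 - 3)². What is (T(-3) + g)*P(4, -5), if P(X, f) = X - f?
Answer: 222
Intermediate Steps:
g = 25 (g = (-5)² = 25)
(T(-3) + g)*P(4, -5) = (1/(-3) + 25)*(4 - 1*(-5)) = (-⅓ + 25)*(4 + 5) = (74/3)*9 = 222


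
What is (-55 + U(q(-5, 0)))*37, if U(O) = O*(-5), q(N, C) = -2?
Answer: -1665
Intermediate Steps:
U(O) = -5*O
(-55 + U(q(-5, 0)))*37 = (-55 - 5*(-2))*37 = (-55 + 10)*37 = -45*37 = -1665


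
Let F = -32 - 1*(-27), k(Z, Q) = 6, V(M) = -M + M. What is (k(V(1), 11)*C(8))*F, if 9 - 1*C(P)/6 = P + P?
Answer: 1260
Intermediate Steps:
V(M) = 0
F = -5 (F = -32 + 27 = -5)
C(P) = 54 - 12*P (C(P) = 54 - 6*(P + P) = 54 - 12*P)
(k(V(1), 11)*C(8))*F = (6*(54 - 12*8))*(-5) = (6*(54 - 96))*(-5) = (6*(-42))*(-5) = -252*(-5) = 1260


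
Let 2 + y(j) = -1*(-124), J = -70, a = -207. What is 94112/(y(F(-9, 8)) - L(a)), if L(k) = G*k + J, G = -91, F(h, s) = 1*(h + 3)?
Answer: -94112/18645 ≈ -5.0476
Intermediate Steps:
F(h, s) = 3 + h (F(h, s) = 1*(3 + h) = 3 + h)
y(j) = 122 (y(j) = -2 - 1*(-124) = -2 + 124 = 122)
L(k) = -70 - 91*k (L(k) = -91*k - 70 = -70 - 91*k)
94112/(y(F(-9, 8)) - L(a)) = 94112/(122 - (-70 - 91*(-207))) = 94112/(122 - (-70 + 18837)) = 94112/(122 - 1*18767) = 94112/(122 - 18767) = 94112/(-18645) = 94112*(-1/18645) = -94112/18645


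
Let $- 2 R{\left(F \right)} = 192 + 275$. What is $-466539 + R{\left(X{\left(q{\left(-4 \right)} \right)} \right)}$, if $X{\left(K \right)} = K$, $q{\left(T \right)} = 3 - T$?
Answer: $- \frac{933545}{2} \approx -4.6677 \cdot 10^{5}$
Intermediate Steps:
$R{\left(F \right)} = - \frac{467}{2}$ ($R{\left(F \right)} = - \frac{192 + 275}{2} = \left(- \frac{1}{2}\right) 467 = - \frac{467}{2}$)
$-466539 + R{\left(X{\left(q{\left(-4 \right)} \right)} \right)} = -466539 - \frac{467}{2} = - \frac{933545}{2}$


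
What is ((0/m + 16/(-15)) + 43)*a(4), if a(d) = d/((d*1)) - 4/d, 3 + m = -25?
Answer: 0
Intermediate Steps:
m = -28 (m = -3 - 25 = -28)
a(d) = 1 - 4/d (a(d) = d/d - 4/d = 1 - 4/d)
((0/m + 16/(-15)) + 43)*a(4) = ((0/(-28) + 16/(-15)) + 43)*((-4 + 4)/4) = ((0*(-1/28) + 16*(-1/15)) + 43)*((1/4)*0) = ((0 - 16/15) + 43)*0 = (-16/15 + 43)*0 = (629/15)*0 = 0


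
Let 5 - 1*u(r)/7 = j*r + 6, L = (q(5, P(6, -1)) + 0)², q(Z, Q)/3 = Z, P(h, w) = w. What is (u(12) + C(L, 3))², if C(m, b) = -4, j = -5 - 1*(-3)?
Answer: 24649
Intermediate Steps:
q(Z, Q) = 3*Z
j = -2 (j = -5 + 3 = -2)
L = 225 (L = (3*5 + 0)² = (15 + 0)² = 15² = 225)
u(r) = -7 + 14*r (u(r) = 35 - 7*(-2*r + 6) = 35 - 7*(6 - 2*r) = 35 + (-42 + 14*r) = -7 + 14*r)
(u(12) + C(L, 3))² = ((-7 + 14*12) - 4)² = ((-7 + 168) - 4)² = (161 - 4)² = 157² = 24649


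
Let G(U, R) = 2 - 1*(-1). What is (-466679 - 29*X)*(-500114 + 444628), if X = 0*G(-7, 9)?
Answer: 25894150994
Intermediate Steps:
G(U, R) = 3 (G(U, R) = 2 + 1 = 3)
X = 0 (X = 0*3 = 0)
(-466679 - 29*X)*(-500114 + 444628) = (-466679 - 29*0)*(-500114 + 444628) = (-466679 + 0)*(-55486) = -466679*(-55486) = 25894150994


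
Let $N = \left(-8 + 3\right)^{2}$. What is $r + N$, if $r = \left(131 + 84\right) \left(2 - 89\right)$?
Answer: $-18680$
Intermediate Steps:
$N = 25$ ($N = \left(-5\right)^{2} = 25$)
$r = -18705$ ($r = 215 \left(-87\right) = -18705$)
$r + N = -18705 + 25 = -18680$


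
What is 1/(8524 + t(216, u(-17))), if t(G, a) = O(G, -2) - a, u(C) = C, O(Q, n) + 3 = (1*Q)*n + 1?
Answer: 1/8107 ≈ 0.00012335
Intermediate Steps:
O(Q, n) = -2 + Q*n (O(Q, n) = -3 + ((1*Q)*n + 1) = -3 + (Q*n + 1) = -3 + (1 + Q*n) = -2 + Q*n)
t(G, a) = -2 - a - 2*G (t(G, a) = (-2 + G*(-2)) - a = (-2 - 2*G) - a = -2 - a - 2*G)
1/(8524 + t(216, u(-17))) = 1/(8524 + (-2 - 1*(-17) - 2*216)) = 1/(8524 + (-2 + 17 - 432)) = 1/(8524 - 417) = 1/8107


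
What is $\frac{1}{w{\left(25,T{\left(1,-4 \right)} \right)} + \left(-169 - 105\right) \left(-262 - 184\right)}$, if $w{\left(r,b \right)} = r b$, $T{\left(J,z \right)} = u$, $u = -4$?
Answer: $\frac{1}{122104} \approx 8.1897 \cdot 10^{-6}$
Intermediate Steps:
$T{\left(J,z \right)} = -4$
$w{\left(r,b \right)} = b r$
$\frac{1}{w{\left(25,T{\left(1,-4 \right)} \right)} + \left(-169 - 105\right) \left(-262 - 184\right)} = \frac{1}{\left(-4\right) 25 + \left(-169 - 105\right) \left(-262 - 184\right)} = \frac{1}{-100 - -122204} = \frac{1}{-100 + 122204} = \frac{1}{122104}$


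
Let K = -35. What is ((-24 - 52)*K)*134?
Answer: 356440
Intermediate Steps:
((-24 - 52)*K)*134 = ((-24 - 52)*(-35))*134 = -76*(-35)*134 = 2660*134 = 356440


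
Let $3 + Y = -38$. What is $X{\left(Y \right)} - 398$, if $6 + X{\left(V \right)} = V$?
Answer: $-445$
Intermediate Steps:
$Y = -41$ ($Y = -3 - 38 = -41$)
$X{\left(V \right)} = -6 + V$
$X{\left(Y \right)} - 398 = \left(-6 - 41\right) - 398 = -47 - 398 = -445$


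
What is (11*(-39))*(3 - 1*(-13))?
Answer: -6864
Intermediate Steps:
(11*(-39))*(3 - 1*(-13)) = -429*(3 + 13) = -429*16 = -6864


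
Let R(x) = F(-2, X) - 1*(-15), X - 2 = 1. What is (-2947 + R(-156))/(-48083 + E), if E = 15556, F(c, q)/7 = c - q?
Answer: 2967/32527 ≈ 0.091217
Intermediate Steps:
X = 3 (X = 2 + 1 = 3)
F(c, q) = -7*q + 7*c (F(c, q) = 7*(c - q) = -7*q + 7*c)
R(x) = -20 (R(x) = (-7*3 + 7*(-2)) - 1*(-15) = (-21 - 14) + 15 = -35 + 15 = -20)
(-2947 + R(-156))/(-48083 + E) = (-2947 - 20)/(-48083 + 15556) = -2967/(-32527) = -2967*(-1/32527) = 2967/32527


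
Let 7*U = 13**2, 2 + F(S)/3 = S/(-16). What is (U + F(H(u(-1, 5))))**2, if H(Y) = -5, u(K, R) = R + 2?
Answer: 4566769/12544 ≈ 364.06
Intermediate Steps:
u(K, R) = 2 + R
F(S) = -6 - 3*S/16 (F(S) = -6 + 3*(S/(-16)) = -6 + 3*(S*(-1/16)) = -6 + 3*(-S/16) = -6 - 3*S/16)
U = 169/7 (U = (1/7)*13**2 = (1/7)*169 = 169/7 ≈ 24.143)
(U + F(H(u(-1, 5))))**2 = (169/7 + (-6 - 3/16*(-5)))**2 = (169/7 + (-6 + 15/16))**2 = (169/7 - 81/16)**2 = (2137/112)**2 = 4566769/12544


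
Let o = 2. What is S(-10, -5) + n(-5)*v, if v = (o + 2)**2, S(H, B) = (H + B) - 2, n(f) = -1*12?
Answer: -209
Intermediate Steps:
n(f) = -12
S(H, B) = -2 + B + H (S(H, B) = (B + H) - 2 = -2 + B + H)
v = 16 (v = (2 + 2)**2 = 4**2 = 16)
S(-10, -5) + n(-5)*v = (-2 - 5 - 10) - 12*16 = -17 - 192 = -209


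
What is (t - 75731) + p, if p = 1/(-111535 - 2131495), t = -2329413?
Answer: -5394810146321/2243030 ≈ -2.4051e+6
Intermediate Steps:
p = -1/2243030 (p = 1/(-2243030) = -1/2243030 ≈ -4.4583e-7)
(t - 75731) + p = (-2329413 - 75731) - 1/2243030 = -2405144 - 1/2243030 = -5394810146321/2243030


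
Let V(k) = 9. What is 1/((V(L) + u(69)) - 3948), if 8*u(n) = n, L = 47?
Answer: -8/31443 ≈ -0.00025443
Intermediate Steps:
u(n) = n/8
1/((V(L) + u(69)) - 3948) = 1/((9 + (1/8)*69) - 3948) = 1/((9 + 69/8) - 3948) = 1/(141/8 - 3948) = 1/(-31443/8) = -8/31443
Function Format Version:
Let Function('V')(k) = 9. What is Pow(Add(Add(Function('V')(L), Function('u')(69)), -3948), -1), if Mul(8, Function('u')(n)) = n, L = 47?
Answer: Rational(-8, 31443) ≈ -0.00025443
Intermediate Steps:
Function('u')(n) = Mul(Rational(1, 8), n)
Pow(Add(Add(Function('V')(L), Function('u')(69)), -3948), -1) = Pow(Add(Add(9, Mul(Rational(1, 8), 69)), -3948), -1) = Pow(Add(Add(9, Rational(69, 8)), -3948), -1) = Pow(Add(Rational(141, 8), -3948), -1) = Pow(Rational(-31443, 8), -1) = Rational(-8, 31443)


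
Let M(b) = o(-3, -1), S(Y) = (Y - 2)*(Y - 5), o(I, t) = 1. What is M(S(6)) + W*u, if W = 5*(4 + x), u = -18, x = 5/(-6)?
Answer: -284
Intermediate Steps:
S(Y) = (-5 + Y)*(-2 + Y) (S(Y) = (-2 + Y)*(-5 + Y) = (-5 + Y)*(-2 + Y))
x = -⅚ (x = 5*(-⅙) = -⅚ ≈ -0.83333)
M(b) = 1
W = 95/6 (W = 5*(4 - ⅚) = 5*(19/6) = 95/6 ≈ 15.833)
M(S(6)) + W*u = 1 + (95/6)*(-18) = 1 - 285 = -284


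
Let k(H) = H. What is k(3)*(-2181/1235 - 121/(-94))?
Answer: -166737/116090 ≈ -1.4363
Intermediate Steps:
k(3)*(-2181/1235 - 121/(-94)) = 3*(-2181/1235 - 121/(-94)) = 3*(-2181*1/1235 - 121*(-1/94)) = 3*(-2181/1235 + 121/94) = 3*(-55579/116090) = -166737/116090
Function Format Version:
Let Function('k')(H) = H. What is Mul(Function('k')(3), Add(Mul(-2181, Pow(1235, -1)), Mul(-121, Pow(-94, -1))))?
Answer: Rational(-166737, 116090) ≈ -1.4363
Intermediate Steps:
Mul(Function('k')(3), Add(Mul(-2181, Pow(1235, -1)), Mul(-121, Pow(-94, -1)))) = Mul(3, Add(Mul(-2181, Pow(1235, -1)), Mul(-121, Pow(-94, -1)))) = Mul(3, Add(Mul(-2181, Rational(1, 1235)), Mul(-121, Rational(-1, 94)))) = Mul(3, Add(Rational(-2181, 1235), Rational(121, 94))) = Mul(3, Rational(-55579, 116090)) = Rational(-166737, 116090)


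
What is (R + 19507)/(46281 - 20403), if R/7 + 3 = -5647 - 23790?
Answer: -62191/8626 ≈ -7.2097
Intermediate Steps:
R = -206080 (R = -21 + 7*(-5647 - 23790) = -21 + 7*(-29437) = -21 - 206059 = -206080)
(R + 19507)/(46281 - 20403) = (-206080 + 19507)/(46281 - 20403) = -186573/25878 = -186573*1/25878 = -62191/8626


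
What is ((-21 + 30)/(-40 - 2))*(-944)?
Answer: 1416/7 ≈ 202.29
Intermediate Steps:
((-21 + 30)/(-40 - 2))*(-944) = (9/(-42))*(-944) = (9*(-1/42))*(-944) = -3/14*(-944) = 1416/7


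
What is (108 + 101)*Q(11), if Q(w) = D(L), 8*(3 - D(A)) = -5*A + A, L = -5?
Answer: 209/2 ≈ 104.50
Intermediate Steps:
D(A) = 3 + A/2 (D(A) = 3 - (-5*A + A)/8 = 3 - (-1)*A/2 = 3 + A/2)
Q(w) = ½ (Q(w) = 3 + (½)*(-5) = 3 - 5/2 = ½)
(108 + 101)*Q(11) = (108 + 101)*(½) = 209*(½) = 209/2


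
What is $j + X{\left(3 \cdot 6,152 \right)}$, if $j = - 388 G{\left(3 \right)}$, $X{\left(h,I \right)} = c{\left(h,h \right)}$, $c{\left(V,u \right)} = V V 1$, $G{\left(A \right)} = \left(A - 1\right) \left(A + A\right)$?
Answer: $-4332$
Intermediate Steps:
$G{\left(A \right)} = 2 A \left(-1 + A\right)$ ($G{\left(A \right)} = \left(-1 + A\right) 2 A = 2 A \left(-1 + A\right)$)
$c{\left(V,u \right)} = V^{2}$ ($c{\left(V,u \right)} = V^{2} \cdot 1 = V^{2}$)
$X{\left(h,I \right)} = h^{2}$
$j = -4656$ ($j = - 388 \cdot 2 \cdot 3 \left(-1 + 3\right) = - 388 \cdot 2 \cdot 3 \cdot 2 = \left(-388\right) 12 = -4656$)
$j + X{\left(3 \cdot 6,152 \right)} = -4656 + \left(3 \cdot 6\right)^{2} = -4656 + 18^{2} = -4656 + 324 = -4332$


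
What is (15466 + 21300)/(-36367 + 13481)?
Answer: -18383/11443 ≈ -1.6065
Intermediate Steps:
(15466 + 21300)/(-36367 + 13481) = 36766/(-22886) = 36766*(-1/22886) = -18383/11443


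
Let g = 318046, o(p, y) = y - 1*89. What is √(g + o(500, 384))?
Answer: √318341 ≈ 564.22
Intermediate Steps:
o(p, y) = -89 + y (o(p, y) = y - 89 = -89 + y)
√(g + o(500, 384)) = √(318046 + (-89 + 384)) = √(318046 + 295) = √318341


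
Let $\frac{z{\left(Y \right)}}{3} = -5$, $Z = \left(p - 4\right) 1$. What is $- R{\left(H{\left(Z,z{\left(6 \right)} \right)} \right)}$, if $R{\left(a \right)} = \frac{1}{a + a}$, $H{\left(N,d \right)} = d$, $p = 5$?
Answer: $\frac{1}{30} \approx 0.033333$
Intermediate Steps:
$Z = 1$ ($Z = \left(5 - 4\right) 1 = 1 \cdot 1 = 1$)
$z{\left(Y \right)} = -15$ ($z{\left(Y \right)} = 3 \left(-5\right) = -15$)
$R{\left(a \right)} = \frac{1}{2 a}$
$- R{\left(H{\left(Z,z{\left(6 \right)} \right)} \right)} = - \frac{1}{2 \left(-15\right)} = - \frac{-1}{2 \cdot 15} = \left(-1\right) \left(- \frac{1}{30}\right) = \frac{1}{30}$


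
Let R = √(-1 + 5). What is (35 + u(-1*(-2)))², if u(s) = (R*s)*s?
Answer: 1849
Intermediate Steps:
R = 2 (R = √4 = 2)
u(s) = 2*s² (u(s) = (2*s)*s = 2*s²)
(35 + u(-1*(-2)))² = (35 + 2*(-1*(-2))²)² = (35 + 2*2²)² = (35 + 2*4)² = (35 + 8)² = 43² = 1849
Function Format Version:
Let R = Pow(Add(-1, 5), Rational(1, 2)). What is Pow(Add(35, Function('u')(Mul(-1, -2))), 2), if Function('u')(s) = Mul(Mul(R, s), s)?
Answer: 1849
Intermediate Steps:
R = 2 (R = Pow(4, Rational(1, 2)) = 2)
Function('u')(s) = Mul(2, Pow(s, 2)) (Function('u')(s) = Mul(Mul(2, s), s) = Mul(2, Pow(s, 2)))
Pow(Add(35, Function('u')(Mul(-1, -2))), 2) = Pow(Add(35, Mul(2, Pow(Mul(-1, -2), 2))), 2) = Pow(Add(35, Mul(2, Pow(2, 2))), 2) = Pow(Add(35, Mul(2, 4)), 2) = Pow(Add(35, 8), 2) = Pow(43, 2) = 1849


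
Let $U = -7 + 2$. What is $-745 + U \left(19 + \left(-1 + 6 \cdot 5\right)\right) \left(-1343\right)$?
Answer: $321575$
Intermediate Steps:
$U = -5$
$-745 + U \left(19 + \left(-1 + 6 \cdot 5\right)\right) \left(-1343\right) = -745 + - 5 \left(19 + \left(-1 + 6 \cdot 5\right)\right) \left(-1343\right) = -745 + - 5 \left(19 + \left(-1 + 30\right)\right) \left(-1343\right) = -745 + - 5 \left(19 + 29\right) \left(-1343\right) = -745 + \left(-5\right) 48 \left(-1343\right) = -745 - -322320 = -745 + 322320 = 321575$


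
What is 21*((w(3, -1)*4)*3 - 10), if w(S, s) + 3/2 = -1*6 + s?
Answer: -2352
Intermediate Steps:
w(S, s) = -15/2 + s (w(S, s) = -3/2 + (-1*6 + s) = -3/2 + (-6 + s) = -15/2 + s)
21*((w(3, -1)*4)*3 - 10) = 21*(((-15/2 - 1)*4)*3 - 10) = 21*(-17/2*4*3 - 10) = 21*(-34*3 - 10) = 21*(-102 - 10) = 21*(-112) = -2352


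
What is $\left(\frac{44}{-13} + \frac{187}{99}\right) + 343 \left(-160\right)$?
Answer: $- \frac{6421135}{117} \approx -54882.0$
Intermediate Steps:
$\left(\frac{44}{-13} + \frac{187}{99}\right) + 343 \left(-160\right) = \left(44 \left(- \frac{1}{13}\right) + 187 \cdot \frac{1}{99}\right) - 54880 = \left(- \frac{44}{13} + \frac{17}{9}\right) - 54880 = - \frac{175}{117} - 54880 = - \frac{6421135}{117}$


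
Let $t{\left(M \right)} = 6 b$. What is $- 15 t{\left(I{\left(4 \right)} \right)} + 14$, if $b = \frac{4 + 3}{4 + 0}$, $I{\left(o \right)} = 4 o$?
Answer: $- \frac{287}{2} \approx -143.5$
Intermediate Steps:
$b = \frac{7}{4} \approx 1.75$
$t{\left(M \right)} = \frac{21}{2}$ ($t{\left(M \right)} = 6 \cdot \frac{7}{4} = \frac{21}{2}$)
$- 15 t{\left(I{\left(4 \right)} \right)} + 14 = \left(-15\right) \frac{21}{2} + 14 = - \frac{315}{2} + 14 = - \frac{287}{2}$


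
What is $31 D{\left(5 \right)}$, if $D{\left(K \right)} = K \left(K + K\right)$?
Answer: $1550$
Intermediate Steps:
$D{\left(K \right)} = 2 K^{2}$ ($D{\left(K \right)} = K 2 K = 2 K^{2}$)
$31 D{\left(5 \right)} = 31 \cdot 2 \cdot 5^{2} = 31 \cdot 2 \cdot 25 = 31 \cdot 50 = 1550$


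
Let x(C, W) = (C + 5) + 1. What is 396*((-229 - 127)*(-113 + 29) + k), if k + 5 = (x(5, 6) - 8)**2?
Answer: 11843568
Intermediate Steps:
x(C, W) = 6 + C (x(C, W) = (5 + C) + 1 = 6 + C)
k = 4 (k = -5 + ((6 + 5) - 8)**2 = -5 + (11 - 8)**2 = -5 + 3**2 = -5 + 9 = 4)
396*((-229 - 127)*(-113 + 29) + k) = 396*((-229 - 127)*(-113 + 29) + 4) = 396*(-356*(-84) + 4) = 396*(29904 + 4) = 396*29908 = 11843568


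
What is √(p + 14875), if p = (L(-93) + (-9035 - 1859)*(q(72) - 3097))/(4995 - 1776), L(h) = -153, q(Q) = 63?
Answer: 14*√1329231327/3219 ≈ 158.56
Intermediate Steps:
p = 33052243/3219 (p = (-153 + (-9035 - 1859)*(63 - 3097))/(4995 - 1776) = (-153 - 10894*(-3034))/3219 = (-153 + 33052396)*(1/3219) = 33052243*(1/3219) = 33052243/3219 ≈ 10268.)
√(p + 14875) = √(33052243/3219 + 14875) = √(80934868/3219) = 14*√1329231327/3219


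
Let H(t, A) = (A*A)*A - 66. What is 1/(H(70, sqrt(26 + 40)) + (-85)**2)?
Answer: 7159/50963785 - 66*sqrt(66)/50963785 ≈ 0.00012995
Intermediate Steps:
H(t, A) = -66 + A**3 (H(t, A) = A**2*A - 66 = A**3 - 66 = -66 + A**3)
1/(H(70, sqrt(26 + 40)) + (-85)**2) = 1/((-66 + (sqrt(26 + 40))**3) + (-85)**2) = 1/((-66 + (sqrt(66))**3) + 7225) = 1/((-66 + 66*sqrt(66)) + 7225) = 1/(7159 + 66*sqrt(66))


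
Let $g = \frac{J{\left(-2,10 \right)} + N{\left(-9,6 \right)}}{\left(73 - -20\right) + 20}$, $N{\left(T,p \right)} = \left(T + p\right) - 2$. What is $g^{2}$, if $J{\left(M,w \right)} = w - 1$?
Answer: $\frac{16}{12769} \approx 0.001253$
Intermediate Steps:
$J{\left(M,w \right)} = -1 + w$
$N{\left(T,p \right)} = -2 + T + p$
$g = \frac{4}{113}$ ($g = \frac{\left(-1 + 10\right) - 5}{\left(73 - -20\right) + 20} = \frac{9 - 5}{\left(73 + 20\right) + 20} = \frac{4}{93 + 20} = \frac{4}{113} \approx 0.035398$)
$g^{2} = \left(\frac{4}{113}\right)^{2} = \frac{16}{12769}$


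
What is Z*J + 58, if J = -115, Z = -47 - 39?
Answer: 9948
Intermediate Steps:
Z = -86
Z*J + 58 = -86*(-115) + 58 = 9890 + 58 = 9948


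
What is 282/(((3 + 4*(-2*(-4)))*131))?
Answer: 282/4585 ≈ 0.061505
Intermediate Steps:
282/(((3 + 4*(-2*(-4)))*131)) = 282/(((3 + 4*8)*131)) = 282/(((3 + 32)*131)) = 282/((35*131)) = 282/4585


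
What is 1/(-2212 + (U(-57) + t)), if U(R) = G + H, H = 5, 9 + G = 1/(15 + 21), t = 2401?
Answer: 36/6661 ≈ 0.0054046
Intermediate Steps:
G = -323/36 (G = -9 + 1/(15 + 21) = -9 + 1/36 = -323/36 ≈ -8.9722)
U(R) = -143/36 (U(R) = -323/36 + 5 = -143/36)
1/(-2212 + (U(-57) + t)) = 1/(-2212 + (-143/36 + 2401)) = 1/(-2212 + 86293/36) = 1/(6661/36) = 36/6661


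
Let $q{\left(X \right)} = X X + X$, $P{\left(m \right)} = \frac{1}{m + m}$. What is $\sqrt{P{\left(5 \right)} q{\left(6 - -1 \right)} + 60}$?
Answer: $\frac{2 \sqrt{410}}{5} \approx 8.0994$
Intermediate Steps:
$P{\left(m \right)} = \frac{1}{2 m}$
$q{\left(X \right)} = X + X^{2}$ ($q{\left(X \right)} = X^{2} + X = X + X^{2}$)
$\sqrt{P{\left(5 \right)} q{\left(6 - -1 \right)} + 60} = \sqrt{\frac{1}{2 \cdot 5} \left(6 - -1\right) \left(1 + \left(6 - -1\right)\right) + 60} = \sqrt{\frac{1}{2} \cdot \frac{1}{5} \left(6 + 1\right) \left(1 + \left(6 + 1\right)\right) + 60} = \sqrt{\frac{7 \left(1 + 7\right)}{10} + 60} = \sqrt{\frac{7 \cdot 8}{10} + 60} = \sqrt{\frac{1}{10} \cdot 56 + 60} = \sqrt{\frac{28}{5} + 60} = \sqrt{\frac{328}{5}} = \frac{2 \sqrt{410}}{5}$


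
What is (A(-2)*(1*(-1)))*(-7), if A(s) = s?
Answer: -14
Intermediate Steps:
(A(-2)*(1*(-1)))*(-7) = -2*(-1)*(-7) = 2*(-7) = -14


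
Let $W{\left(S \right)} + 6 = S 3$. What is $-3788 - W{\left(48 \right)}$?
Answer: $-3926$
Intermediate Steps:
$W{\left(S \right)} = -6 + 3 S$ ($W{\left(S \right)} = -6 + S 3 = -6 + 3 S$)
$-3788 - W{\left(48 \right)} = -3788 - \left(-6 + 3 \cdot 48\right) = -3788 - \left(-6 + 144\right) = -3788 - 138 = -3926$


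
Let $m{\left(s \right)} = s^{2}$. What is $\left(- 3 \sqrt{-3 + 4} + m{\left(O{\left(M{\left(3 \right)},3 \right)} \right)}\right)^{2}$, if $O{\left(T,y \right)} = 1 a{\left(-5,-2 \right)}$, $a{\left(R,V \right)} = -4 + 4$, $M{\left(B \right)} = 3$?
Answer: $9$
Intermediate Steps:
$a{\left(R,V \right)} = 0$
$O{\left(T,y \right)} = 0$ ($O{\left(T,y \right)} = 1 \cdot 0 = 0$)
$\left(- 3 \sqrt{-3 + 4} + m{\left(O{\left(M{\left(3 \right)},3 \right)} \right)}\right)^{2} = \left(- 3 \sqrt{-3 + 4} + 0^{2}\right)^{2} = \left(- 3 \sqrt{1} + 0\right)^{2} = \left(\left(-3\right) 1 + 0\right)^{2} = \left(-3 + 0\right)^{2} = \left(-3\right)^{2} = 9$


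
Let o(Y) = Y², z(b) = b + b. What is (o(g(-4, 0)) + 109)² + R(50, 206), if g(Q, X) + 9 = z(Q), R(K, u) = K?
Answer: 158454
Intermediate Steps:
z(b) = 2*b
g(Q, X) = -9 + 2*Q
(o(g(-4, 0)) + 109)² + R(50, 206) = ((-9 + 2*(-4))² + 109)² + 50 = ((-9 - 8)² + 109)² + 50 = ((-17)² + 109)² + 50 = (289 + 109)² + 50 = 398² + 50 = 158404 + 50 = 158454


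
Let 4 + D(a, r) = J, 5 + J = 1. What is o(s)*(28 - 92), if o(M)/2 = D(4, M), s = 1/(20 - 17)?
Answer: 1024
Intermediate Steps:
J = -4 (J = -5 + 1 = -4)
D(a, r) = -8 (D(a, r) = -4 - 4 = -8)
s = ⅓ (s = 1/3 = ⅓ ≈ 0.33333)
o(M) = -16 (o(M) = 2*(-8) = -16)
o(s)*(28 - 92) = -16*(28 - 92) = -16*(-64) = 1024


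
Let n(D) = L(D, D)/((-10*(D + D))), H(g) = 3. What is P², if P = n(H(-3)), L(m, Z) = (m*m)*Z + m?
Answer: ¼ ≈ 0.25000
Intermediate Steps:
L(m, Z) = m + Z*m² (L(m, Z) = m²*Z + m = Z*m² + m = m + Z*m²)
n(D) = -1/20 - D²/20 (n(D) = (D*(1 + D*D))/((-10*(D + D))) = (D*(1 + D²))/((-20*D)) = (D*(1 + D²))*(-1/(20*D)) = -1/20 - D²/20)
P = -½ (P = -1/20 - 1/20*3² = -1/20 - 1/20*9 = -1/20 - 9/20 = -½ ≈ -0.50000)
P² = (-½)² = ¼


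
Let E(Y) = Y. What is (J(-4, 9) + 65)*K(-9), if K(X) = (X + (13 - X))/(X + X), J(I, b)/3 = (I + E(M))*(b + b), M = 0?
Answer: 1963/18 ≈ 109.06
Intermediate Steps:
J(I, b) = 6*I*b (J(I, b) = 3*((I + 0)*(b + b)) = 3*(I*(2*b)) = 3*(2*I*b) = 6*I*b)
K(X) = 13/(2*X) (K(X) = 13/((2*X)) = 13*(1/(2*X)) = 13/(2*X))
(J(-4, 9) + 65)*K(-9) = (6*(-4)*9 + 65)*((13/2)/(-9)) = (-216 + 65)*((13/2)*(-1/9)) = -151*(-13/18) = 1963/18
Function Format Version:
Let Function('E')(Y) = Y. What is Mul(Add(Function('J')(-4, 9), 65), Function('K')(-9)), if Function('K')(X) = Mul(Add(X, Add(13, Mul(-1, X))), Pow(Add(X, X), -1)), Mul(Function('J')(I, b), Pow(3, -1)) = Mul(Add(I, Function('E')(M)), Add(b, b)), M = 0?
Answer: Rational(1963, 18) ≈ 109.06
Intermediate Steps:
Function('J')(I, b) = Mul(6, I, b) (Function('J')(I, b) = Mul(3, Mul(Add(I, 0), Add(b, b))) = Mul(3, Mul(I, Mul(2, b))) = Mul(3, Mul(2, I, b)) = Mul(6, I, b))
Function('K')(X) = Mul(Rational(13, 2), Pow(X, -1)) (Function('K')(X) = Mul(13, Pow(Mul(2, X), -1)) = Mul(13, Mul(Rational(1, 2), Pow(X, -1))) = Mul(Rational(13, 2), Pow(X, -1)))
Mul(Add(Function('J')(-4, 9), 65), Function('K')(-9)) = Mul(Add(Mul(6, -4, 9), 65), Mul(Rational(13, 2), Pow(-9, -1))) = Mul(Add(-216, 65), Mul(Rational(13, 2), Rational(-1, 9))) = Mul(-151, Rational(-13, 18)) = Rational(1963, 18)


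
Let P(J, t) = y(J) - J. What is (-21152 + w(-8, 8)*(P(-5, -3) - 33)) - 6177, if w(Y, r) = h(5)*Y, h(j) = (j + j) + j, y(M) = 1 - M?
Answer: -24689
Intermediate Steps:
h(j) = 3*j (h(j) = 2*j + j = 3*j)
P(J, t) = 1 - 2*J (P(J, t) = (1 - J) - J = 1 - 2*J)
w(Y, r) = 15*Y (w(Y, r) = (3*5)*Y = 15*Y)
(-21152 + w(-8, 8)*(P(-5, -3) - 33)) - 6177 = (-21152 + (15*(-8))*((1 - 2*(-5)) - 33)) - 6177 = (-21152 - 120*((1 + 10) - 33)) - 6177 = (-21152 - 120*(11 - 33)) - 6177 = (-21152 - 120*(-22)) - 6177 = (-21152 + 2640) - 6177 = -18512 - 6177 = -24689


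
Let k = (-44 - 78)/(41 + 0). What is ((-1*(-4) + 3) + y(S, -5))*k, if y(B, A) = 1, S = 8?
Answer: -976/41 ≈ -23.805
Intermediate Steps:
k = -122/41 ≈ -2.9756
((-1*(-4) + 3) + y(S, -5))*k = ((-1*(-4) + 3) + 1)*(-122/41) = ((4 + 3) + 1)*(-122/41) = (7 + 1)*(-122/41) = 8*(-122/41) = -976/41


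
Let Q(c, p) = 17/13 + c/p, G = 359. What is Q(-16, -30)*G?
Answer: 128881/195 ≈ 660.93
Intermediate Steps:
Q(c, p) = 17/13 + c/p (Q(c, p) = 17*(1/13) + c/p = 17/13 + c/p)
Q(-16, -30)*G = (17/13 - 16/(-30))*359 = (17/13 - 16*(-1/30))*359 = (17/13 + 8/15)*359 = (359/195)*359 = 128881/195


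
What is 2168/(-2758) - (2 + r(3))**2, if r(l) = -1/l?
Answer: -44231/12411 ≈ -3.5639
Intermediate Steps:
2168/(-2758) - (2 + r(3))**2 = 2168/(-2758) - (2 - 1/3)**2 = 2168*(-1/2758) - (2 - 1*1/3)**2 = -1084/1379 - (2 - 1/3)**2 = -1084/1379 - (5/3)**2 = -1084/1379 - 1*25/9 = -1084/1379 - 25/9 = -44231/12411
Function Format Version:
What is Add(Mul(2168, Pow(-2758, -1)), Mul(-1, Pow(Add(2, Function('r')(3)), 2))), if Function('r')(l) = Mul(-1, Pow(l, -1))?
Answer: Rational(-44231, 12411) ≈ -3.5639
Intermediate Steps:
Add(Mul(2168, Pow(-2758, -1)), Mul(-1, Pow(Add(2, Function('r')(3)), 2))) = Add(Mul(2168, Pow(-2758, -1)), Mul(-1, Pow(Add(2, Mul(-1, Pow(3, -1))), 2))) = Add(Mul(2168, Rational(-1, 2758)), Mul(-1, Pow(Add(2, Mul(-1, Rational(1, 3))), 2))) = Add(Rational(-1084, 1379), Mul(-1, Pow(Add(2, Rational(-1, 3)), 2))) = Add(Rational(-1084, 1379), Mul(-1, Pow(Rational(5, 3), 2))) = Add(Rational(-1084, 1379), Mul(-1, Rational(25, 9))) = Add(Rational(-1084, 1379), Rational(-25, 9)) = Rational(-44231, 12411)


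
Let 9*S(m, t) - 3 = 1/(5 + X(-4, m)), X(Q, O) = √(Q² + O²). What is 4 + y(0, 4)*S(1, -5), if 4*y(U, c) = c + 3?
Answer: 1355/288 - 7*√17/288 ≈ 4.6046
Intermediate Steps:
y(U, c) = ¾ + c/4 (y(U, c) = (c + 3)/4 = (3 + c)/4 = ¾ + c/4)
X(Q, O) = √(O² + Q²)
S(m, t) = ⅓ + 1/(9*(5 + √(16 + m²))) (S(m, t) = ⅓ + 1/(9*(5 + √(m² + (-4)²))) = ⅓ + 1/(9*(5 + √(m² + 16))) = ⅓ + 1/(9*(5 + √(16 + m²))))
4 + y(0, 4)*S(1, -5) = 4 + (¾ + (¼)*4)*((16 + 3*√(16 + 1²))/(9*(5 + √(16 + 1²)))) = 4 + (¾ + 1)*((16 + 3*√(16 + 1))/(9*(5 + √(16 + 1)))) = 4 + 7*((16 + 3*√17)/(9*(5 + √17)))/4 = 4 + 7*(16 + 3*√17)/(36*(5 + √17))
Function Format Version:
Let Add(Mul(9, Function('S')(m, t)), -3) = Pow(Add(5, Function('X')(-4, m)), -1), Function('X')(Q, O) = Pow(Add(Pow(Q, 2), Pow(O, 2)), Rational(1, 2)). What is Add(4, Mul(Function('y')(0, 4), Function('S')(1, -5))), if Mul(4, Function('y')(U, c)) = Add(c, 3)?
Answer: Add(Rational(1355, 288), Mul(Rational(-7, 288), Pow(17, Rational(1, 2)))) ≈ 4.6046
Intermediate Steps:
Function('y')(U, c) = Add(Rational(3, 4), Mul(Rational(1, 4), c)) (Function('y')(U, c) = Mul(Rational(1, 4), Add(c, 3)) = Mul(Rational(1, 4), Add(3, c)) = Add(Rational(3, 4), Mul(Rational(1, 4), c)))
Function('X')(Q, O) = Pow(Add(Pow(O, 2), Pow(Q, 2)), Rational(1, 2))
Function('S')(m, t) = Add(Rational(1, 3), Mul(Rational(1, 9), Pow(Add(5, Pow(Add(16, Pow(m, 2)), Rational(1, 2))), -1))) (Function('S')(m, t) = Add(Rational(1, 3), Mul(Rational(1, 9), Pow(Add(5, Pow(Add(Pow(m, 2), Pow(-4, 2)), Rational(1, 2))), -1))) = Add(Rational(1, 3), Mul(Rational(1, 9), Pow(Add(5, Pow(Add(Pow(m, 2), 16), Rational(1, 2))), -1))) = Add(Rational(1, 3), Mul(Rational(1, 9), Pow(Add(5, Pow(Add(16, Pow(m, 2)), Rational(1, 2))), -1))))
Add(4, Mul(Function('y')(0, 4), Function('S')(1, -5))) = Add(4, Mul(Add(Rational(3, 4), Mul(Rational(1, 4), 4)), Mul(Rational(1, 9), Pow(Add(5, Pow(Add(16, Pow(1, 2)), Rational(1, 2))), -1), Add(16, Mul(3, Pow(Add(16, Pow(1, 2)), Rational(1, 2))))))) = Add(4, Mul(Add(Rational(3, 4), 1), Mul(Rational(1, 9), Pow(Add(5, Pow(Add(16, 1), Rational(1, 2))), -1), Add(16, Mul(3, Pow(Add(16, 1), Rational(1, 2))))))) = Add(4, Mul(Rational(7, 4), Mul(Rational(1, 9), Pow(Add(5, Pow(17, Rational(1, 2))), -1), Add(16, Mul(3, Pow(17, Rational(1, 2))))))) = Add(4, Mul(Rational(7, 36), Pow(Add(5, Pow(17, Rational(1, 2))), -1), Add(16, Mul(3, Pow(17, Rational(1, 2))))))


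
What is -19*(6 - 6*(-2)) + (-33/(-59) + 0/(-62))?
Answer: -20145/59 ≈ -341.44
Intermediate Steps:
-19*(6 - 6*(-2)) + (-33/(-59) + 0/(-62)) = -19*(6 + 12) + (-33*(-1/59) + 0*(-1/62)) = -19*18 + (33/59 + 0) = -342 + 33/59 = -20145/59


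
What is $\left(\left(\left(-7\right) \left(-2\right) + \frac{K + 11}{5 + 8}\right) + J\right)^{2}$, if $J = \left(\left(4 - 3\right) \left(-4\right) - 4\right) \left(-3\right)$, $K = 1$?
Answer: $\frac{256036}{169} \approx 1515.0$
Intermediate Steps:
$J = 24$ ($J = \left(1 \left(-4\right) - 4\right) \left(-3\right) = \left(-4 - 4\right) \left(-3\right) = \left(-8\right) \left(-3\right) = 24$)
$\left(\left(\left(-7\right) \left(-2\right) + \frac{K + 11}{5 + 8}\right) + J\right)^{2} = \left(\left(\left(-7\right) \left(-2\right) + \frac{1 + 11}{5 + 8}\right) + 24\right)^{2} = \left(\left(14 + \frac{12}{13}\right) + 24\right)^{2} = \left(\frac{194}{13} + 24\right)^{2} = \left(\frac{506}{13}\right)^{2} = \frac{256036}{169}$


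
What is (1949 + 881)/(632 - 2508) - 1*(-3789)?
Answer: 3552667/938 ≈ 3787.5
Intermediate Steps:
(1949 + 881)/(632 - 2508) - 1*(-3789) = 2830/(-1876) + 3789 = 2830*(-1/1876) + 3789 = -1415/938 + 3789 = 3552667/938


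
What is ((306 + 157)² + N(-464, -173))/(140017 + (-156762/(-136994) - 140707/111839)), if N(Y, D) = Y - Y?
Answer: 18046185439997/11787015345901 ≈ 1.5310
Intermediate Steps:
N(Y, D) = 0
((306 + 157)² + N(-464, -173))/(140017 + (-156762/(-136994) - 140707/111839)) = ((306 + 157)² + 0)/(140017 + (-156762/(-136994) - 140707/111839)) = (463² + 0)/(140017 + (-156762*(-1/136994) - 140707*1/111839)) = (214369 + 0)/(140017 + (78381/68497 - 20101/15977)) = 214369/(140017 - 9581920/84182813) = 214369/(11787015345901/84182813) = 214369*(84182813/11787015345901) = 18046185439997/11787015345901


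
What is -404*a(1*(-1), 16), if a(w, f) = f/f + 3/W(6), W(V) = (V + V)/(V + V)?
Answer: -1616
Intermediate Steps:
W(V) = 1 (W(V) = (2*V)/((2*V)) = (2*V)*(1/(2*V)) = 1)
a(w, f) = 4 (a(w, f) = f/f + 3/1 = 1 + 3*1 = 1 + 3 = 4)
-404*a(1*(-1), 16) = -404*4 = -1616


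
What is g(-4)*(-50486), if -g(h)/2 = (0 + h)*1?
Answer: -403888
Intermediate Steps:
g(h) = -2*h (g(h) = -2*(0 + h) = -2*h)
g(-4)*(-50486) = -2*(-4)*(-50486) = 8*(-50486) = -403888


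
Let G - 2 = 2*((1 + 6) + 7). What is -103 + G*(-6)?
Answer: -283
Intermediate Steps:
G = 30 (G = 2 + 2*((1 + 6) + 7) = 2 + 2*(7 + 7) = 2 + 2*14 = 2 + 28 = 30)
-103 + G*(-6) = -103 + 30*(-6) = -103 - 180 = -283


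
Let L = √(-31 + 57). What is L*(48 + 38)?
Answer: 86*√26 ≈ 438.52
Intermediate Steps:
L = √26 ≈ 5.0990
L*(48 + 38) = √26*(48 + 38) = √26*86 = 86*√26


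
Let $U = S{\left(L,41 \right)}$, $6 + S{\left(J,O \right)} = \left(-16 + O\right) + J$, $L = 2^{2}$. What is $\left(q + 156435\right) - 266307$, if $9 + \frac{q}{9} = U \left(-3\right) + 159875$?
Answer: $1328301$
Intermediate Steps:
$L = 4$
$S{\left(J,O \right)} = -22 + J + O$ ($S{\left(J,O \right)} = -6 + \left(\left(-16 + O\right) + J\right) = -6 + \left(-16 + J + O\right) = -22 + J + O$)
$U = 23$ ($U = -22 + 4 + 41 = 23$)
$q = 1438173$ ($q = -81 + 9 \left(23 \left(-3\right) + 159875\right) = -81 + 9 \left(-69 + 159875\right) = -81 + 9 \cdot 159806 = -81 + 1438254 = 1438173$)
$\left(q + 156435\right) - 266307 = \left(1438173 + 156435\right) - 266307 = 1594608 - 266307 = 1328301$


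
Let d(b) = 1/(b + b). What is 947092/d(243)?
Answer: 460286712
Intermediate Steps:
d(b) = 1/(2*b)
947092/d(243) = 947092/(((½)/243)) = 947092/(((½)*(1/243))) = 947092/(1/486) = 947092*486 = 460286712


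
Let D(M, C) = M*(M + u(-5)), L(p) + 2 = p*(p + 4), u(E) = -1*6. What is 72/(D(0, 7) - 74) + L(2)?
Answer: 334/37 ≈ 9.0270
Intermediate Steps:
u(E) = -6
L(p) = -2 + p*(4 + p) (L(p) = -2 + p*(p + 4) = -2 + p*(4 + p))
D(M, C) = M*(-6 + M) (D(M, C) = M*(M - 6) = M*(-6 + M))
72/(D(0, 7) - 74) + L(2) = 72/(0*(-6 + 0) - 74) + (-2 + 2**2 + 4*2) = 72/(0*(-6) - 74) + (-2 + 4 + 8) = 72/(0 - 74) + 10 = 72/(-74) + 10 = 72*(-1/74) + 10 = -36/37 + 10 = 334/37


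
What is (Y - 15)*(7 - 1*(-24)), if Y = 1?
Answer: -434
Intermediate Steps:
(Y - 15)*(7 - 1*(-24)) = (1 - 15)*(7 - 1*(-24)) = -14*(7 + 24) = -14*31 = -434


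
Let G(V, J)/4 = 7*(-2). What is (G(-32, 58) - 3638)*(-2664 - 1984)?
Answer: 17169712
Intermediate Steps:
G(V, J) = -56 (G(V, J) = 4*(7*(-2)) = 4*(-14) = -56)
(G(-32, 58) - 3638)*(-2664 - 1984) = (-56 - 3638)*(-2664 - 1984) = -3694*(-4648) = 17169712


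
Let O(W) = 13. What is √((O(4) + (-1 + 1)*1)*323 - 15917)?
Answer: 3*I*√1302 ≈ 108.25*I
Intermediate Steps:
√((O(4) + (-1 + 1)*1)*323 - 15917) = √((13 + (-1 + 1)*1)*323 - 15917) = √((13 + 0*1)*323 - 15917) = √((13 + 0)*323 - 15917) = √(13*323 - 15917) = √(4199 - 15917) = √(-11718) = 3*I*√1302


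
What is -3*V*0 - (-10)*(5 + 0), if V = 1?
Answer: 50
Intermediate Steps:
-3*V*0 - (-10)*(5 + 0) = -3*1*0 - (-10)*(5 + 0) = -3*0 - (-10)*5 = 0 - 1*(-50) = 0 + 50 = 50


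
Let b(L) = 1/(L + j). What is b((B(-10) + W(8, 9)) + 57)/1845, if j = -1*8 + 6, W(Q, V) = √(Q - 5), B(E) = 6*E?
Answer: -1/8118 - √3/40590 ≈ -0.00016585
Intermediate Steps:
W(Q, V) = √(-5 + Q)
j = -2 (j = -8 + 6 = -2)
b(L) = 1/(-2 + L) (b(L) = 1/(L - 2) = 1/(-2 + L))
b((B(-10) + W(8, 9)) + 57)/1845 = 1/(-2 + ((6*(-10) + √(-5 + 8)) + 57)*1845) = (1/1845)/(-2 + ((-60 + √3) + 57)) = (1/1845)/(-2 + (-3 + √3)) = (1/1845)/(-5 + √3) = 1/(1845*(-5 + √3))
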